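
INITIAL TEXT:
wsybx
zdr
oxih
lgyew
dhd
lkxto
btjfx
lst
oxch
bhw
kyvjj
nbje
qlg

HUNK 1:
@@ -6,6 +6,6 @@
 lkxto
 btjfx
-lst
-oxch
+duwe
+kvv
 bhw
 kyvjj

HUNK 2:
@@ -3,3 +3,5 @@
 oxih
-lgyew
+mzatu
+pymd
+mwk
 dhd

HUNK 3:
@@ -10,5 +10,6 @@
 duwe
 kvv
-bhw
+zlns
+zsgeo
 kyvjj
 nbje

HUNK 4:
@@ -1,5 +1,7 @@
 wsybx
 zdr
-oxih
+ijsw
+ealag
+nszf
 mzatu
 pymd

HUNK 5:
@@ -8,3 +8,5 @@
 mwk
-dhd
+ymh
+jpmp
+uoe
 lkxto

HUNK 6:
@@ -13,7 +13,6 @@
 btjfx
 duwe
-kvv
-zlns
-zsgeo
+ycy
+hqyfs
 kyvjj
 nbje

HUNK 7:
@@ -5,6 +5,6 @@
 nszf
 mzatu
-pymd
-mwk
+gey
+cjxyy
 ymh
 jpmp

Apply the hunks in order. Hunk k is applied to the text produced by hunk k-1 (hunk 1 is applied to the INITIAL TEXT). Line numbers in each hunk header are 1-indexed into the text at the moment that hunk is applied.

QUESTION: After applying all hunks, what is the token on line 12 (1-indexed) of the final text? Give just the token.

Hunk 1: at line 6 remove [lst,oxch] add [duwe,kvv] -> 13 lines: wsybx zdr oxih lgyew dhd lkxto btjfx duwe kvv bhw kyvjj nbje qlg
Hunk 2: at line 3 remove [lgyew] add [mzatu,pymd,mwk] -> 15 lines: wsybx zdr oxih mzatu pymd mwk dhd lkxto btjfx duwe kvv bhw kyvjj nbje qlg
Hunk 3: at line 10 remove [bhw] add [zlns,zsgeo] -> 16 lines: wsybx zdr oxih mzatu pymd mwk dhd lkxto btjfx duwe kvv zlns zsgeo kyvjj nbje qlg
Hunk 4: at line 1 remove [oxih] add [ijsw,ealag,nszf] -> 18 lines: wsybx zdr ijsw ealag nszf mzatu pymd mwk dhd lkxto btjfx duwe kvv zlns zsgeo kyvjj nbje qlg
Hunk 5: at line 8 remove [dhd] add [ymh,jpmp,uoe] -> 20 lines: wsybx zdr ijsw ealag nszf mzatu pymd mwk ymh jpmp uoe lkxto btjfx duwe kvv zlns zsgeo kyvjj nbje qlg
Hunk 6: at line 13 remove [kvv,zlns,zsgeo] add [ycy,hqyfs] -> 19 lines: wsybx zdr ijsw ealag nszf mzatu pymd mwk ymh jpmp uoe lkxto btjfx duwe ycy hqyfs kyvjj nbje qlg
Hunk 7: at line 5 remove [pymd,mwk] add [gey,cjxyy] -> 19 lines: wsybx zdr ijsw ealag nszf mzatu gey cjxyy ymh jpmp uoe lkxto btjfx duwe ycy hqyfs kyvjj nbje qlg
Final line 12: lkxto

Answer: lkxto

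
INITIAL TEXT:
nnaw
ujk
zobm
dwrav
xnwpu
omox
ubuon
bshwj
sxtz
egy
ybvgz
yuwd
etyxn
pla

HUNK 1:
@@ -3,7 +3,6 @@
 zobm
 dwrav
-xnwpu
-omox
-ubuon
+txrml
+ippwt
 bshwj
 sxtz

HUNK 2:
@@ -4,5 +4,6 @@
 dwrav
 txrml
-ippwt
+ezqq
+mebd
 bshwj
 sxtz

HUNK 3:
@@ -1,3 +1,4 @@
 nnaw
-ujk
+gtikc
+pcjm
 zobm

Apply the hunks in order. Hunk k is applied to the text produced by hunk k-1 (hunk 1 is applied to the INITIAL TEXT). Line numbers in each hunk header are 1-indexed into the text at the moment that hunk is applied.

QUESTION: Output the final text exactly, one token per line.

Answer: nnaw
gtikc
pcjm
zobm
dwrav
txrml
ezqq
mebd
bshwj
sxtz
egy
ybvgz
yuwd
etyxn
pla

Derivation:
Hunk 1: at line 3 remove [xnwpu,omox,ubuon] add [txrml,ippwt] -> 13 lines: nnaw ujk zobm dwrav txrml ippwt bshwj sxtz egy ybvgz yuwd etyxn pla
Hunk 2: at line 4 remove [ippwt] add [ezqq,mebd] -> 14 lines: nnaw ujk zobm dwrav txrml ezqq mebd bshwj sxtz egy ybvgz yuwd etyxn pla
Hunk 3: at line 1 remove [ujk] add [gtikc,pcjm] -> 15 lines: nnaw gtikc pcjm zobm dwrav txrml ezqq mebd bshwj sxtz egy ybvgz yuwd etyxn pla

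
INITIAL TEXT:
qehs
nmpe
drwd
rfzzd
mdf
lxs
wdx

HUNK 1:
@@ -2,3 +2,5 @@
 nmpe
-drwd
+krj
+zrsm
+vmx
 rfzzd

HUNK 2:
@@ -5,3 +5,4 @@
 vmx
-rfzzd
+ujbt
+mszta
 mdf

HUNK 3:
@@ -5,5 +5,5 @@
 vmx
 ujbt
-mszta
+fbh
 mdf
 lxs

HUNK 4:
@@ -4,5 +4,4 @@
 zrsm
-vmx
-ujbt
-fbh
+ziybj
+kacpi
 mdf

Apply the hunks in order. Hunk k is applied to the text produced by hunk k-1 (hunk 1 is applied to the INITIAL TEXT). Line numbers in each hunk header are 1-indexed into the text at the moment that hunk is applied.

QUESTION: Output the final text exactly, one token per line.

Hunk 1: at line 2 remove [drwd] add [krj,zrsm,vmx] -> 9 lines: qehs nmpe krj zrsm vmx rfzzd mdf lxs wdx
Hunk 2: at line 5 remove [rfzzd] add [ujbt,mszta] -> 10 lines: qehs nmpe krj zrsm vmx ujbt mszta mdf lxs wdx
Hunk 3: at line 5 remove [mszta] add [fbh] -> 10 lines: qehs nmpe krj zrsm vmx ujbt fbh mdf lxs wdx
Hunk 4: at line 4 remove [vmx,ujbt,fbh] add [ziybj,kacpi] -> 9 lines: qehs nmpe krj zrsm ziybj kacpi mdf lxs wdx

Answer: qehs
nmpe
krj
zrsm
ziybj
kacpi
mdf
lxs
wdx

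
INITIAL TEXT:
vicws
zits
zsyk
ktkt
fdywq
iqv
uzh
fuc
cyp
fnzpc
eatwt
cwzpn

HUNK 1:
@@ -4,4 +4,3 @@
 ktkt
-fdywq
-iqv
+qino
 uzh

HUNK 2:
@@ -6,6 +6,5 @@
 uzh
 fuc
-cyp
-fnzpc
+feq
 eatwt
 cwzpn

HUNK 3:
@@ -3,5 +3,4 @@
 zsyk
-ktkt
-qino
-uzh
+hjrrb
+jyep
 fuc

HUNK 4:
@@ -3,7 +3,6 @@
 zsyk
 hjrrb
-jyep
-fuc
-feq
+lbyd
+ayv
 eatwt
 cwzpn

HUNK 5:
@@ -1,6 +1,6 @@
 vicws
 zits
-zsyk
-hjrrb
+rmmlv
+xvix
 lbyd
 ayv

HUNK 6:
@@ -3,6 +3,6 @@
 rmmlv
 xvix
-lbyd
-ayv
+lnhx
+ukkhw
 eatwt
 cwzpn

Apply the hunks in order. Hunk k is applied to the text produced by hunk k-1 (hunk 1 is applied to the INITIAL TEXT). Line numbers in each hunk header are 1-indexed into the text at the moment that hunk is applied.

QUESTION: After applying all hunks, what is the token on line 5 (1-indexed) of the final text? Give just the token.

Hunk 1: at line 4 remove [fdywq,iqv] add [qino] -> 11 lines: vicws zits zsyk ktkt qino uzh fuc cyp fnzpc eatwt cwzpn
Hunk 2: at line 6 remove [cyp,fnzpc] add [feq] -> 10 lines: vicws zits zsyk ktkt qino uzh fuc feq eatwt cwzpn
Hunk 3: at line 3 remove [ktkt,qino,uzh] add [hjrrb,jyep] -> 9 lines: vicws zits zsyk hjrrb jyep fuc feq eatwt cwzpn
Hunk 4: at line 3 remove [jyep,fuc,feq] add [lbyd,ayv] -> 8 lines: vicws zits zsyk hjrrb lbyd ayv eatwt cwzpn
Hunk 5: at line 1 remove [zsyk,hjrrb] add [rmmlv,xvix] -> 8 lines: vicws zits rmmlv xvix lbyd ayv eatwt cwzpn
Hunk 6: at line 3 remove [lbyd,ayv] add [lnhx,ukkhw] -> 8 lines: vicws zits rmmlv xvix lnhx ukkhw eatwt cwzpn
Final line 5: lnhx

Answer: lnhx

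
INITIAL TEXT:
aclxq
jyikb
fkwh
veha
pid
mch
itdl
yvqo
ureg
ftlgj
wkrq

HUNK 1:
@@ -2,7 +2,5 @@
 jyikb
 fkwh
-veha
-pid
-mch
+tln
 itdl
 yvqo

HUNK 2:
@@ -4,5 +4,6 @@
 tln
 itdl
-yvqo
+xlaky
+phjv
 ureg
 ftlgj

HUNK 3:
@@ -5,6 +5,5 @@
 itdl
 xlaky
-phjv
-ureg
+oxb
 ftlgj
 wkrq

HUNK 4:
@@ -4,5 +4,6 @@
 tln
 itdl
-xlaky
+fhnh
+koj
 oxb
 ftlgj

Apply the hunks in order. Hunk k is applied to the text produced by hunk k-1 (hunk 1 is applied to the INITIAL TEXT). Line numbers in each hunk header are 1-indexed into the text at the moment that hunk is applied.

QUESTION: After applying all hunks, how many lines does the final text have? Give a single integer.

Hunk 1: at line 2 remove [veha,pid,mch] add [tln] -> 9 lines: aclxq jyikb fkwh tln itdl yvqo ureg ftlgj wkrq
Hunk 2: at line 4 remove [yvqo] add [xlaky,phjv] -> 10 lines: aclxq jyikb fkwh tln itdl xlaky phjv ureg ftlgj wkrq
Hunk 3: at line 5 remove [phjv,ureg] add [oxb] -> 9 lines: aclxq jyikb fkwh tln itdl xlaky oxb ftlgj wkrq
Hunk 4: at line 4 remove [xlaky] add [fhnh,koj] -> 10 lines: aclxq jyikb fkwh tln itdl fhnh koj oxb ftlgj wkrq
Final line count: 10

Answer: 10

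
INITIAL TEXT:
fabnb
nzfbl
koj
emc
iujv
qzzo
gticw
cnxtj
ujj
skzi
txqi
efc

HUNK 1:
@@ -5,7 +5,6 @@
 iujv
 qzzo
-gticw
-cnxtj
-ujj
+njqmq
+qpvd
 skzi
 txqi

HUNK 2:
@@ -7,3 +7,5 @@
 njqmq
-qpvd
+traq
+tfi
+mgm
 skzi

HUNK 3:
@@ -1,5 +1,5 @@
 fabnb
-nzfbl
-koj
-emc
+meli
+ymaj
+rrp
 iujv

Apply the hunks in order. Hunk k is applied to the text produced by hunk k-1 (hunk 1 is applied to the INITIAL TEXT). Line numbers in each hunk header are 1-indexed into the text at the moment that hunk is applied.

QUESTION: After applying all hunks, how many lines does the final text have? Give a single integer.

Answer: 13

Derivation:
Hunk 1: at line 5 remove [gticw,cnxtj,ujj] add [njqmq,qpvd] -> 11 lines: fabnb nzfbl koj emc iujv qzzo njqmq qpvd skzi txqi efc
Hunk 2: at line 7 remove [qpvd] add [traq,tfi,mgm] -> 13 lines: fabnb nzfbl koj emc iujv qzzo njqmq traq tfi mgm skzi txqi efc
Hunk 3: at line 1 remove [nzfbl,koj,emc] add [meli,ymaj,rrp] -> 13 lines: fabnb meli ymaj rrp iujv qzzo njqmq traq tfi mgm skzi txqi efc
Final line count: 13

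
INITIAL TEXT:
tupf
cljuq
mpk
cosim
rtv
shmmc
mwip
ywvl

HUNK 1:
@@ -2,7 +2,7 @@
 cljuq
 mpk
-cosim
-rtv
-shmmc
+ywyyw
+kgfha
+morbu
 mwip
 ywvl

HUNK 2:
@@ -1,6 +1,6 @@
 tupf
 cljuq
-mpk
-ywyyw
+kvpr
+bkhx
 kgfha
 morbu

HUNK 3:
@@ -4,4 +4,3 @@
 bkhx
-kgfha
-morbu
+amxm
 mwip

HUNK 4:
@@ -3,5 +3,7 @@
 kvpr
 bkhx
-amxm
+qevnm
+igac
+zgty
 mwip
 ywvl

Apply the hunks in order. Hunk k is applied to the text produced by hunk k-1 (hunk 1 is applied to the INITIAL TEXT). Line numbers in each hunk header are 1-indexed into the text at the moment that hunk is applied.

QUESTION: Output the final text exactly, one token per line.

Hunk 1: at line 2 remove [cosim,rtv,shmmc] add [ywyyw,kgfha,morbu] -> 8 lines: tupf cljuq mpk ywyyw kgfha morbu mwip ywvl
Hunk 2: at line 1 remove [mpk,ywyyw] add [kvpr,bkhx] -> 8 lines: tupf cljuq kvpr bkhx kgfha morbu mwip ywvl
Hunk 3: at line 4 remove [kgfha,morbu] add [amxm] -> 7 lines: tupf cljuq kvpr bkhx amxm mwip ywvl
Hunk 4: at line 3 remove [amxm] add [qevnm,igac,zgty] -> 9 lines: tupf cljuq kvpr bkhx qevnm igac zgty mwip ywvl

Answer: tupf
cljuq
kvpr
bkhx
qevnm
igac
zgty
mwip
ywvl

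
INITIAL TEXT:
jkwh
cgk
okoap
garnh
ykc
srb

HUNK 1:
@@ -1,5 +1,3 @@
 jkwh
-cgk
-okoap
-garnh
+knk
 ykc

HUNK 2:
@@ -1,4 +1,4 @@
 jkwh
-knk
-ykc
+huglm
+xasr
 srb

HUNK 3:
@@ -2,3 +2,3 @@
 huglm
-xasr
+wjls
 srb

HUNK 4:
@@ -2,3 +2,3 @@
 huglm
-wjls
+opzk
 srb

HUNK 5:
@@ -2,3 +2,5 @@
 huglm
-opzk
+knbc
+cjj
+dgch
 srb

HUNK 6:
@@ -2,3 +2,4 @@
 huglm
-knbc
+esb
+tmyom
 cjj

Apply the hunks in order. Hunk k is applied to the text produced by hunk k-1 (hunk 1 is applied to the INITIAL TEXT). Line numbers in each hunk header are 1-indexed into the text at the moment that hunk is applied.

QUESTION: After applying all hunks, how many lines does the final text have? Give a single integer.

Hunk 1: at line 1 remove [cgk,okoap,garnh] add [knk] -> 4 lines: jkwh knk ykc srb
Hunk 2: at line 1 remove [knk,ykc] add [huglm,xasr] -> 4 lines: jkwh huglm xasr srb
Hunk 3: at line 2 remove [xasr] add [wjls] -> 4 lines: jkwh huglm wjls srb
Hunk 4: at line 2 remove [wjls] add [opzk] -> 4 lines: jkwh huglm opzk srb
Hunk 5: at line 2 remove [opzk] add [knbc,cjj,dgch] -> 6 lines: jkwh huglm knbc cjj dgch srb
Hunk 6: at line 2 remove [knbc] add [esb,tmyom] -> 7 lines: jkwh huglm esb tmyom cjj dgch srb
Final line count: 7

Answer: 7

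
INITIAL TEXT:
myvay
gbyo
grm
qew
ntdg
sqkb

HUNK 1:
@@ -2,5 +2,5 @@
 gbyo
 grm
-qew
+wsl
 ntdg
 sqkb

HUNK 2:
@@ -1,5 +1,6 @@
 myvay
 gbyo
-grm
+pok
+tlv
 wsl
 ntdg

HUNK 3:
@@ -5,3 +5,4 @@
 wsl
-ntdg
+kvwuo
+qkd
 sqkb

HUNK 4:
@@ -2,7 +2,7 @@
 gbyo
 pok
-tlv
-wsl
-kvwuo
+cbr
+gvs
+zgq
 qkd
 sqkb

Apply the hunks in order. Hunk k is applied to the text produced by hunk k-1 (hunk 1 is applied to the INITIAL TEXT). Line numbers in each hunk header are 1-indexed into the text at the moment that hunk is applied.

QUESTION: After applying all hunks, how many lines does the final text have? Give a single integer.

Hunk 1: at line 2 remove [qew] add [wsl] -> 6 lines: myvay gbyo grm wsl ntdg sqkb
Hunk 2: at line 1 remove [grm] add [pok,tlv] -> 7 lines: myvay gbyo pok tlv wsl ntdg sqkb
Hunk 3: at line 5 remove [ntdg] add [kvwuo,qkd] -> 8 lines: myvay gbyo pok tlv wsl kvwuo qkd sqkb
Hunk 4: at line 2 remove [tlv,wsl,kvwuo] add [cbr,gvs,zgq] -> 8 lines: myvay gbyo pok cbr gvs zgq qkd sqkb
Final line count: 8

Answer: 8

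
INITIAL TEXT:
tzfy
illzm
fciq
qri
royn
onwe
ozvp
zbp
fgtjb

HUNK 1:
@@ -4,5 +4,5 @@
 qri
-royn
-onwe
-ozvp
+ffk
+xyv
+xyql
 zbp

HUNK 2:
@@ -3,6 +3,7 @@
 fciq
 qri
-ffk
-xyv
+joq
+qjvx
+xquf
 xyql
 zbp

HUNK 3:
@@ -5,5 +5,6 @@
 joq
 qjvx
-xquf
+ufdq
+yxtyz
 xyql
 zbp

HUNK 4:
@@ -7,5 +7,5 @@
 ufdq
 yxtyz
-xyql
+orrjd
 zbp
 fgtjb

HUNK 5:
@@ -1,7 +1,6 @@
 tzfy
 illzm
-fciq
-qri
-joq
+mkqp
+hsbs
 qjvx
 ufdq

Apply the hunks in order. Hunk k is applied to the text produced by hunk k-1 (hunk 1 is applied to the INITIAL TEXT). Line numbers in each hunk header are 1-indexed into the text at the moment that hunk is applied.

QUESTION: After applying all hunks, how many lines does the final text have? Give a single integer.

Hunk 1: at line 4 remove [royn,onwe,ozvp] add [ffk,xyv,xyql] -> 9 lines: tzfy illzm fciq qri ffk xyv xyql zbp fgtjb
Hunk 2: at line 3 remove [ffk,xyv] add [joq,qjvx,xquf] -> 10 lines: tzfy illzm fciq qri joq qjvx xquf xyql zbp fgtjb
Hunk 3: at line 5 remove [xquf] add [ufdq,yxtyz] -> 11 lines: tzfy illzm fciq qri joq qjvx ufdq yxtyz xyql zbp fgtjb
Hunk 4: at line 7 remove [xyql] add [orrjd] -> 11 lines: tzfy illzm fciq qri joq qjvx ufdq yxtyz orrjd zbp fgtjb
Hunk 5: at line 1 remove [fciq,qri,joq] add [mkqp,hsbs] -> 10 lines: tzfy illzm mkqp hsbs qjvx ufdq yxtyz orrjd zbp fgtjb
Final line count: 10

Answer: 10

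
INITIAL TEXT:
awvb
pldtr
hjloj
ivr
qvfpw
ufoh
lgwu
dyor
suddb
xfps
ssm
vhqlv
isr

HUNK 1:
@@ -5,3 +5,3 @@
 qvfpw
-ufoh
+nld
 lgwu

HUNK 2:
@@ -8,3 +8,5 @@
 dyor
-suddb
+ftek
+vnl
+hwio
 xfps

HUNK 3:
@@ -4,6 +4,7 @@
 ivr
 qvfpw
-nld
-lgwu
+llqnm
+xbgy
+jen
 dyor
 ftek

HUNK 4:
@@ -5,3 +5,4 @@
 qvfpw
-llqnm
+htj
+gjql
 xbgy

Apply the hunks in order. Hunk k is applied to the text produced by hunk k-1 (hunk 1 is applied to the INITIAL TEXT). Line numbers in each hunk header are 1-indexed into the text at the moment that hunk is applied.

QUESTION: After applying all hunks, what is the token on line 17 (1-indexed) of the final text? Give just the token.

Answer: isr

Derivation:
Hunk 1: at line 5 remove [ufoh] add [nld] -> 13 lines: awvb pldtr hjloj ivr qvfpw nld lgwu dyor suddb xfps ssm vhqlv isr
Hunk 2: at line 8 remove [suddb] add [ftek,vnl,hwio] -> 15 lines: awvb pldtr hjloj ivr qvfpw nld lgwu dyor ftek vnl hwio xfps ssm vhqlv isr
Hunk 3: at line 4 remove [nld,lgwu] add [llqnm,xbgy,jen] -> 16 lines: awvb pldtr hjloj ivr qvfpw llqnm xbgy jen dyor ftek vnl hwio xfps ssm vhqlv isr
Hunk 4: at line 5 remove [llqnm] add [htj,gjql] -> 17 lines: awvb pldtr hjloj ivr qvfpw htj gjql xbgy jen dyor ftek vnl hwio xfps ssm vhqlv isr
Final line 17: isr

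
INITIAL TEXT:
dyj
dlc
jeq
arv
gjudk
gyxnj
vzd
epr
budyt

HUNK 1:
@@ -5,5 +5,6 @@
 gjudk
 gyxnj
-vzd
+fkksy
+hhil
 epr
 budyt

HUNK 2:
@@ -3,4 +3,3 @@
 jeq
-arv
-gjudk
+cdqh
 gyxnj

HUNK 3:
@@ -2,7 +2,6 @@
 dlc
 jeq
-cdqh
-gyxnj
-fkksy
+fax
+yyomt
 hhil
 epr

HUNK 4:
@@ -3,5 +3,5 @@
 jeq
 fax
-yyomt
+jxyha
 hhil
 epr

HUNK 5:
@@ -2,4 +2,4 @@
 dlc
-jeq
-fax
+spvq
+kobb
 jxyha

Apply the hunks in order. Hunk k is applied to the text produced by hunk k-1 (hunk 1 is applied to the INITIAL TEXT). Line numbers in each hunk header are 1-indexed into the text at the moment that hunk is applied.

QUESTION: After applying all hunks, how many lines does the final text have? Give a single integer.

Hunk 1: at line 5 remove [vzd] add [fkksy,hhil] -> 10 lines: dyj dlc jeq arv gjudk gyxnj fkksy hhil epr budyt
Hunk 2: at line 3 remove [arv,gjudk] add [cdqh] -> 9 lines: dyj dlc jeq cdqh gyxnj fkksy hhil epr budyt
Hunk 3: at line 2 remove [cdqh,gyxnj,fkksy] add [fax,yyomt] -> 8 lines: dyj dlc jeq fax yyomt hhil epr budyt
Hunk 4: at line 3 remove [yyomt] add [jxyha] -> 8 lines: dyj dlc jeq fax jxyha hhil epr budyt
Hunk 5: at line 2 remove [jeq,fax] add [spvq,kobb] -> 8 lines: dyj dlc spvq kobb jxyha hhil epr budyt
Final line count: 8

Answer: 8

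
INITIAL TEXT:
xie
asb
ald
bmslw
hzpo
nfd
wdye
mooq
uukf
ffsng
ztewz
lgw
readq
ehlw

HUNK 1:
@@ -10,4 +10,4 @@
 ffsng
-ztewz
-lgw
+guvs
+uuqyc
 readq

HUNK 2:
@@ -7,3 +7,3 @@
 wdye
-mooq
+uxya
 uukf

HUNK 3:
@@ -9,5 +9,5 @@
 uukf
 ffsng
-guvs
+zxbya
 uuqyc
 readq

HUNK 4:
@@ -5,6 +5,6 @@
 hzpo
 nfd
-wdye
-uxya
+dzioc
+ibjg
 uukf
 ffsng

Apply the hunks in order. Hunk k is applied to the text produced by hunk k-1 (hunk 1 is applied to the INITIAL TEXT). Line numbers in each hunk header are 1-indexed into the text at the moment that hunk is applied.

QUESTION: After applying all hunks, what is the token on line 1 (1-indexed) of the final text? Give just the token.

Hunk 1: at line 10 remove [ztewz,lgw] add [guvs,uuqyc] -> 14 lines: xie asb ald bmslw hzpo nfd wdye mooq uukf ffsng guvs uuqyc readq ehlw
Hunk 2: at line 7 remove [mooq] add [uxya] -> 14 lines: xie asb ald bmslw hzpo nfd wdye uxya uukf ffsng guvs uuqyc readq ehlw
Hunk 3: at line 9 remove [guvs] add [zxbya] -> 14 lines: xie asb ald bmslw hzpo nfd wdye uxya uukf ffsng zxbya uuqyc readq ehlw
Hunk 4: at line 5 remove [wdye,uxya] add [dzioc,ibjg] -> 14 lines: xie asb ald bmslw hzpo nfd dzioc ibjg uukf ffsng zxbya uuqyc readq ehlw
Final line 1: xie

Answer: xie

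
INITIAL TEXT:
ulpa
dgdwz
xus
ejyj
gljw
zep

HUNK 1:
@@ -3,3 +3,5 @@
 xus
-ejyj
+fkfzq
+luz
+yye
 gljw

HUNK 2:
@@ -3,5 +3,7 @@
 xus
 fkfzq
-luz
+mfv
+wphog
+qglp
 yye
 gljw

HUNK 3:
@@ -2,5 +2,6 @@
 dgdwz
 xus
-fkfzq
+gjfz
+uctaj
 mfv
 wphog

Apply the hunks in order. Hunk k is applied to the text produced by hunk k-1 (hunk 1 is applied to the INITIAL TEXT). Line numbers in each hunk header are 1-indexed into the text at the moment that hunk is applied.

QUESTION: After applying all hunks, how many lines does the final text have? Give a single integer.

Hunk 1: at line 3 remove [ejyj] add [fkfzq,luz,yye] -> 8 lines: ulpa dgdwz xus fkfzq luz yye gljw zep
Hunk 2: at line 3 remove [luz] add [mfv,wphog,qglp] -> 10 lines: ulpa dgdwz xus fkfzq mfv wphog qglp yye gljw zep
Hunk 3: at line 2 remove [fkfzq] add [gjfz,uctaj] -> 11 lines: ulpa dgdwz xus gjfz uctaj mfv wphog qglp yye gljw zep
Final line count: 11

Answer: 11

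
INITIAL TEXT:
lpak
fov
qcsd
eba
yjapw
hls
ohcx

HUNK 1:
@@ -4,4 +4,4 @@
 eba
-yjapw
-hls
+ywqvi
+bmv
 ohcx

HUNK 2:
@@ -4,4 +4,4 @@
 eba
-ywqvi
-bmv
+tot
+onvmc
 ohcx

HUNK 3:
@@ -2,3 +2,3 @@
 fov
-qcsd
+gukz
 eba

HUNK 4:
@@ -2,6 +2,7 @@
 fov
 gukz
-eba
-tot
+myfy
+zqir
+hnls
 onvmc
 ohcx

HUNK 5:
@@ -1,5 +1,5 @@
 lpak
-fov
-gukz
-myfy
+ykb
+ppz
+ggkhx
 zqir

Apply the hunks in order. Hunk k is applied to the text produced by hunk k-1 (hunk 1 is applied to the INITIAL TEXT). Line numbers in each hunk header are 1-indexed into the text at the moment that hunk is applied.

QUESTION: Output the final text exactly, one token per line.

Hunk 1: at line 4 remove [yjapw,hls] add [ywqvi,bmv] -> 7 lines: lpak fov qcsd eba ywqvi bmv ohcx
Hunk 2: at line 4 remove [ywqvi,bmv] add [tot,onvmc] -> 7 lines: lpak fov qcsd eba tot onvmc ohcx
Hunk 3: at line 2 remove [qcsd] add [gukz] -> 7 lines: lpak fov gukz eba tot onvmc ohcx
Hunk 4: at line 2 remove [eba,tot] add [myfy,zqir,hnls] -> 8 lines: lpak fov gukz myfy zqir hnls onvmc ohcx
Hunk 5: at line 1 remove [fov,gukz,myfy] add [ykb,ppz,ggkhx] -> 8 lines: lpak ykb ppz ggkhx zqir hnls onvmc ohcx

Answer: lpak
ykb
ppz
ggkhx
zqir
hnls
onvmc
ohcx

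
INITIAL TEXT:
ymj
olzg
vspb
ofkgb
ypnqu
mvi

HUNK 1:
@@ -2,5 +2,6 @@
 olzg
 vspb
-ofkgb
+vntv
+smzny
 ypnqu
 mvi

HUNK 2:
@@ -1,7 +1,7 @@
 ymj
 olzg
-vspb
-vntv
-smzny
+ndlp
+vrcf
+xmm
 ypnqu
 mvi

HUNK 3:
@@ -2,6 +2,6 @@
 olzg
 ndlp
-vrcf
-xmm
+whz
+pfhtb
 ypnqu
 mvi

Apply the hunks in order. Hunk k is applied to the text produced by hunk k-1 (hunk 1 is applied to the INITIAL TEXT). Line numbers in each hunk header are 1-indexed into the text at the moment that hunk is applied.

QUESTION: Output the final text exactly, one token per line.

Hunk 1: at line 2 remove [ofkgb] add [vntv,smzny] -> 7 lines: ymj olzg vspb vntv smzny ypnqu mvi
Hunk 2: at line 1 remove [vspb,vntv,smzny] add [ndlp,vrcf,xmm] -> 7 lines: ymj olzg ndlp vrcf xmm ypnqu mvi
Hunk 3: at line 2 remove [vrcf,xmm] add [whz,pfhtb] -> 7 lines: ymj olzg ndlp whz pfhtb ypnqu mvi

Answer: ymj
olzg
ndlp
whz
pfhtb
ypnqu
mvi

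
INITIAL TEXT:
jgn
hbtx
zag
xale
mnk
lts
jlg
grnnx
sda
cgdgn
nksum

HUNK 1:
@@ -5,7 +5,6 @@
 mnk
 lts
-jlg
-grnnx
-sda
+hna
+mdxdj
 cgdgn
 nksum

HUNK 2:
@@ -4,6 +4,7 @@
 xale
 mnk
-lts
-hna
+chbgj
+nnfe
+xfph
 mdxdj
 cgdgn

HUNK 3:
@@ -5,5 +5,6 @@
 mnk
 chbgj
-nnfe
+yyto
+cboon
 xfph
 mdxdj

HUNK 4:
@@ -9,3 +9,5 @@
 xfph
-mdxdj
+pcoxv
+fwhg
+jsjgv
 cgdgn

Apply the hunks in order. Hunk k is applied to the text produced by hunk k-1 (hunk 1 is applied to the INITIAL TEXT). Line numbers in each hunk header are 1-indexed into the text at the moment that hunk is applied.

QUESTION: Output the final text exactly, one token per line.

Hunk 1: at line 5 remove [jlg,grnnx,sda] add [hna,mdxdj] -> 10 lines: jgn hbtx zag xale mnk lts hna mdxdj cgdgn nksum
Hunk 2: at line 4 remove [lts,hna] add [chbgj,nnfe,xfph] -> 11 lines: jgn hbtx zag xale mnk chbgj nnfe xfph mdxdj cgdgn nksum
Hunk 3: at line 5 remove [nnfe] add [yyto,cboon] -> 12 lines: jgn hbtx zag xale mnk chbgj yyto cboon xfph mdxdj cgdgn nksum
Hunk 4: at line 9 remove [mdxdj] add [pcoxv,fwhg,jsjgv] -> 14 lines: jgn hbtx zag xale mnk chbgj yyto cboon xfph pcoxv fwhg jsjgv cgdgn nksum

Answer: jgn
hbtx
zag
xale
mnk
chbgj
yyto
cboon
xfph
pcoxv
fwhg
jsjgv
cgdgn
nksum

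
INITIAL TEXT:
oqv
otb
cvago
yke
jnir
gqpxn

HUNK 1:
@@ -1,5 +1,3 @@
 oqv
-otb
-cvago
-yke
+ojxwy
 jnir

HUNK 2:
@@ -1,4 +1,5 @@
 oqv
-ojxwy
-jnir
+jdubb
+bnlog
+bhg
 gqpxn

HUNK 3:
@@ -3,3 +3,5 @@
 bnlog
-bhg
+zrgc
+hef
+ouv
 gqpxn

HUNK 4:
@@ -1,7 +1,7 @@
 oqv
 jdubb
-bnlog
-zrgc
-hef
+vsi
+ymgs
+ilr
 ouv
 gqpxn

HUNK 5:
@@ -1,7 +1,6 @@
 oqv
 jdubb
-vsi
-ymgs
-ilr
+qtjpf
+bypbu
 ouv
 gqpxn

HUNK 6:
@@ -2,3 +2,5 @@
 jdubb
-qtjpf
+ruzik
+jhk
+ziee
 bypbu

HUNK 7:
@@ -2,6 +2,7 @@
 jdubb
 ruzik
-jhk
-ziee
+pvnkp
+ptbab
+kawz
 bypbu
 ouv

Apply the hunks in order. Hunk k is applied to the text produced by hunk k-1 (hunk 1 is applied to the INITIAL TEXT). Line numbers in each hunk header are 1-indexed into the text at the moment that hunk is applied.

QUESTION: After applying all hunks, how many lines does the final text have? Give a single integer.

Hunk 1: at line 1 remove [otb,cvago,yke] add [ojxwy] -> 4 lines: oqv ojxwy jnir gqpxn
Hunk 2: at line 1 remove [ojxwy,jnir] add [jdubb,bnlog,bhg] -> 5 lines: oqv jdubb bnlog bhg gqpxn
Hunk 3: at line 3 remove [bhg] add [zrgc,hef,ouv] -> 7 lines: oqv jdubb bnlog zrgc hef ouv gqpxn
Hunk 4: at line 1 remove [bnlog,zrgc,hef] add [vsi,ymgs,ilr] -> 7 lines: oqv jdubb vsi ymgs ilr ouv gqpxn
Hunk 5: at line 1 remove [vsi,ymgs,ilr] add [qtjpf,bypbu] -> 6 lines: oqv jdubb qtjpf bypbu ouv gqpxn
Hunk 6: at line 2 remove [qtjpf] add [ruzik,jhk,ziee] -> 8 lines: oqv jdubb ruzik jhk ziee bypbu ouv gqpxn
Hunk 7: at line 2 remove [jhk,ziee] add [pvnkp,ptbab,kawz] -> 9 lines: oqv jdubb ruzik pvnkp ptbab kawz bypbu ouv gqpxn
Final line count: 9

Answer: 9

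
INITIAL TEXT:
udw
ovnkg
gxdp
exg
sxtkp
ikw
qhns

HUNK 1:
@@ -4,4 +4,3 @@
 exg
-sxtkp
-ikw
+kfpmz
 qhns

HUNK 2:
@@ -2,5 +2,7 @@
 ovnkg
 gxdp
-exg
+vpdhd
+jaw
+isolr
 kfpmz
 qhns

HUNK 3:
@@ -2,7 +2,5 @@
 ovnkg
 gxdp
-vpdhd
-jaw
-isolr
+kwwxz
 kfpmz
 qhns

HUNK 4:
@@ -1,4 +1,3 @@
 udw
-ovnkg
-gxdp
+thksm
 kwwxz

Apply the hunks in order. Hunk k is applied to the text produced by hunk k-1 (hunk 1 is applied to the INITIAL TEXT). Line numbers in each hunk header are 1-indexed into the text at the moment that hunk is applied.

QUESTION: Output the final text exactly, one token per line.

Hunk 1: at line 4 remove [sxtkp,ikw] add [kfpmz] -> 6 lines: udw ovnkg gxdp exg kfpmz qhns
Hunk 2: at line 2 remove [exg] add [vpdhd,jaw,isolr] -> 8 lines: udw ovnkg gxdp vpdhd jaw isolr kfpmz qhns
Hunk 3: at line 2 remove [vpdhd,jaw,isolr] add [kwwxz] -> 6 lines: udw ovnkg gxdp kwwxz kfpmz qhns
Hunk 4: at line 1 remove [ovnkg,gxdp] add [thksm] -> 5 lines: udw thksm kwwxz kfpmz qhns

Answer: udw
thksm
kwwxz
kfpmz
qhns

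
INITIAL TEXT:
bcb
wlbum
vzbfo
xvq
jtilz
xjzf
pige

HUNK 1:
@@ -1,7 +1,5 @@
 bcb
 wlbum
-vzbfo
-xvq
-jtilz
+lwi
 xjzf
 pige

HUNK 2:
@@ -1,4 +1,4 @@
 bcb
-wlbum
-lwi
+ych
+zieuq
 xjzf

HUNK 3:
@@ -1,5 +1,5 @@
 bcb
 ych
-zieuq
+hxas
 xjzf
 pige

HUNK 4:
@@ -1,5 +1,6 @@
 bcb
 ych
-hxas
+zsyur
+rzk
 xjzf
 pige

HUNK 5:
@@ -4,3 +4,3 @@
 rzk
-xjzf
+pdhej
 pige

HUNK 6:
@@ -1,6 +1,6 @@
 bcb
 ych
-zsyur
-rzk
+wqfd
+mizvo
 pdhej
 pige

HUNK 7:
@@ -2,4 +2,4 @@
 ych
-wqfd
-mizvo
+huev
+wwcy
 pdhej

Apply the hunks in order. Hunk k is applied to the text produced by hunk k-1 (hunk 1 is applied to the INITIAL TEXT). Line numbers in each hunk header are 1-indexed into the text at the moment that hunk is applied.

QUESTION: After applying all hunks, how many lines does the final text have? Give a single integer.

Hunk 1: at line 1 remove [vzbfo,xvq,jtilz] add [lwi] -> 5 lines: bcb wlbum lwi xjzf pige
Hunk 2: at line 1 remove [wlbum,lwi] add [ych,zieuq] -> 5 lines: bcb ych zieuq xjzf pige
Hunk 3: at line 1 remove [zieuq] add [hxas] -> 5 lines: bcb ych hxas xjzf pige
Hunk 4: at line 1 remove [hxas] add [zsyur,rzk] -> 6 lines: bcb ych zsyur rzk xjzf pige
Hunk 5: at line 4 remove [xjzf] add [pdhej] -> 6 lines: bcb ych zsyur rzk pdhej pige
Hunk 6: at line 1 remove [zsyur,rzk] add [wqfd,mizvo] -> 6 lines: bcb ych wqfd mizvo pdhej pige
Hunk 7: at line 2 remove [wqfd,mizvo] add [huev,wwcy] -> 6 lines: bcb ych huev wwcy pdhej pige
Final line count: 6

Answer: 6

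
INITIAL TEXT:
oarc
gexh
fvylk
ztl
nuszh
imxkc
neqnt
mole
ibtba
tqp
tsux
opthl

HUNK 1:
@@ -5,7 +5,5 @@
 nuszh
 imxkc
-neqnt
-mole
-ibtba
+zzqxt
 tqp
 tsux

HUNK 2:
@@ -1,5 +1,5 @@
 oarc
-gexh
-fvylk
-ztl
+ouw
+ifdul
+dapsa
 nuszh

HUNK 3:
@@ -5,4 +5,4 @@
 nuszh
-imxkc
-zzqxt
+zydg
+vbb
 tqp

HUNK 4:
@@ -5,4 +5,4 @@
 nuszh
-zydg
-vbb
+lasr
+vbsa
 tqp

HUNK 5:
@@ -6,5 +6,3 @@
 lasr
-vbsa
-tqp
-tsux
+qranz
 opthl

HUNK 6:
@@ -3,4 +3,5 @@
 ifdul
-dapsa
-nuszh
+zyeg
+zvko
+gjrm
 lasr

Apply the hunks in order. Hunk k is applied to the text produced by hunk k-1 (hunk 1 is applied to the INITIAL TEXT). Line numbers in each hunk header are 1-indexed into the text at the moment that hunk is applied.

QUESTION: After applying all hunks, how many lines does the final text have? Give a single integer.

Hunk 1: at line 5 remove [neqnt,mole,ibtba] add [zzqxt] -> 10 lines: oarc gexh fvylk ztl nuszh imxkc zzqxt tqp tsux opthl
Hunk 2: at line 1 remove [gexh,fvylk,ztl] add [ouw,ifdul,dapsa] -> 10 lines: oarc ouw ifdul dapsa nuszh imxkc zzqxt tqp tsux opthl
Hunk 3: at line 5 remove [imxkc,zzqxt] add [zydg,vbb] -> 10 lines: oarc ouw ifdul dapsa nuszh zydg vbb tqp tsux opthl
Hunk 4: at line 5 remove [zydg,vbb] add [lasr,vbsa] -> 10 lines: oarc ouw ifdul dapsa nuszh lasr vbsa tqp tsux opthl
Hunk 5: at line 6 remove [vbsa,tqp,tsux] add [qranz] -> 8 lines: oarc ouw ifdul dapsa nuszh lasr qranz opthl
Hunk 6: at line 3 remove [dapsa,nuszh] add [zyeg,zvko,gjrm] -> 9 lines: oarc ouw ifdul zyeg zvko gjrm lasr qranz opthl
Final line count: 9

Answer: 9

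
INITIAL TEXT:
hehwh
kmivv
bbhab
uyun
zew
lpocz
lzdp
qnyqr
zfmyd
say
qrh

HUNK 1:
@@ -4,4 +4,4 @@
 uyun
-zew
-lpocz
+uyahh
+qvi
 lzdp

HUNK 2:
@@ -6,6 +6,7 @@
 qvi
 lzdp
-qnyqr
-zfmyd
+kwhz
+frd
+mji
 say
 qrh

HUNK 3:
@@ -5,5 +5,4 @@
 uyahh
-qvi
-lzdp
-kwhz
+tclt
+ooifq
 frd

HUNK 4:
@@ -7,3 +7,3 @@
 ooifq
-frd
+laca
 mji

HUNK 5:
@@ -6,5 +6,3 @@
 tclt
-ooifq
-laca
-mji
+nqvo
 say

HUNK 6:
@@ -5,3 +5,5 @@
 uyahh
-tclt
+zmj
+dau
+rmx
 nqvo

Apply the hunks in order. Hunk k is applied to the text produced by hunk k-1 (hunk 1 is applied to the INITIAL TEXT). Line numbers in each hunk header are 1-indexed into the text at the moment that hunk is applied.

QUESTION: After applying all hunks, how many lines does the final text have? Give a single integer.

Hunk 1: at line 4 remove [zew,lpocz] add [uyahh,qvi] -> 11 lines: hehwh kmivv bbhab uyun uyahh qvi lzdp qnyqr zfmyd say qrh
Hunk 2: at line 6 remove [qnyqr,zfmyd] add [kwhz,frd,mji] -> 12 lines: hehwh kmivv bbhab uyun uyahh qvi lzdp kwhz frd mji say qrh
Hunk 3: at line 5 remove [qvi,lzdp,kwhz] add [tclt,ooifq] -> 11 lines: hehwh kmivv bbhab uyun uyahh tclt ooifq frd mji say qrh
Hunk 4: at line 7 remove [frd] add [laca] -> 11 lines: hehwh kmivv bbhab uyun uyahh tclt ooifq laca mji say qrh
Hunk 5: at line 6 remove [ooifq,laca,mji] add [nqvo] -> 9 lines: hehwh kmivv bbhab uyun uyahh tclt nqvo say qrh
Hunk 6: at line 5 remove [tclt] add [zmj,dau,rmx] -> 11 lines: hehwh kmivv bbhab uyun uyahh zmj dau rmx nqvo say qrh
Final line count: 11

Answer: 11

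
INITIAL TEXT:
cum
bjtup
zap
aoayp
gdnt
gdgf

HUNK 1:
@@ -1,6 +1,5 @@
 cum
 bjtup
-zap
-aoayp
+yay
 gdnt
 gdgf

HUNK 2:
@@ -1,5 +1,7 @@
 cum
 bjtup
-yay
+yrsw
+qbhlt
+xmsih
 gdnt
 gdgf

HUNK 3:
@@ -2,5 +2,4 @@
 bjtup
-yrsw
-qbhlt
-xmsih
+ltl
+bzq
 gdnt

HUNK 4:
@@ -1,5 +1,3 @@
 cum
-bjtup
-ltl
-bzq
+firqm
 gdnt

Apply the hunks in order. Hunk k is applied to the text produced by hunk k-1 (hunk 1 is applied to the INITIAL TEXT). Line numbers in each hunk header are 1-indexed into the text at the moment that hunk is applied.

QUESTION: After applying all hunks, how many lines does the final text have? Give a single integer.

Answer: 4

Derivation:
Hunk 1: at line 1 remove [zap,aoayp] add [yay] -> 5 lines: cum bjtup yay gdnt gdgf
Hunk 2: at line 1 remove [yay] add [yrsw,qbhlt,xmsih] -> 7 lines: cum bjtup yrsw qbhlt xmsih gdnt gdgf
Hunk 3: at line 2 remove [yrsw,qbhlt,xmsih] add [ltl,bzq] -> 6 lines: cum bjtup ltl bzq gdnt gdgf
Hunk 4: at line 1 remove [bjtup,ltl,bzq] add [firqm] -> 4 lines: cum firqm gdnt gdgf
Final line count: 4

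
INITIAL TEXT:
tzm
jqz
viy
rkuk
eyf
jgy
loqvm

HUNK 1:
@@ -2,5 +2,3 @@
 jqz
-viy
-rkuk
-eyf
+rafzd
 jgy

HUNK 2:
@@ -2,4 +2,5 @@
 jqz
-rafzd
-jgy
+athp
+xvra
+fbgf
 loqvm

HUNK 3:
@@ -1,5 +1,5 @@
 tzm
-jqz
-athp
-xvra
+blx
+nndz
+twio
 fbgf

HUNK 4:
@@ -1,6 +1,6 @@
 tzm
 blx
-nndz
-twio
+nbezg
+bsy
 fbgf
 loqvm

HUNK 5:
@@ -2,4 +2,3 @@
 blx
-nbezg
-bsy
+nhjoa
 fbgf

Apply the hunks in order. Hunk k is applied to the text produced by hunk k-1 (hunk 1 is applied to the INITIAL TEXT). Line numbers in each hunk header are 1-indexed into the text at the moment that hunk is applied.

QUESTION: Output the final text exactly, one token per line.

Hunk 1: at line 2 remove [viy,rkuk,eyf] add [rafzd] -> 5 lines: tzm jqz rafzd jgy loqvm
Hunk 2: at line 2 remove [rafzd,jgy] add [athp,xvra,fbgf] -> 6 lines: tzm jqz athp xvra fbgf loqvm
Hunk 3: at line 1 remove [jqz,athp,xvra] add [blx,nndz,twio] -> 6 lines: tzm blx nndz twio fbgf loqvm
Hunk 4: at line 1 remove [nndz,twio] add [nbezg,bsy] -> 6 lines: tzm blx nbezg bsy fbgf loqvm
Hunk 5: at line 2 remove [nbezg,bsy] add [nhjoa] -> 5 lines: tzm blx nhjoa fbgf loqvm

Answer: tzm
blx
nhjoa
fbgf
loqvm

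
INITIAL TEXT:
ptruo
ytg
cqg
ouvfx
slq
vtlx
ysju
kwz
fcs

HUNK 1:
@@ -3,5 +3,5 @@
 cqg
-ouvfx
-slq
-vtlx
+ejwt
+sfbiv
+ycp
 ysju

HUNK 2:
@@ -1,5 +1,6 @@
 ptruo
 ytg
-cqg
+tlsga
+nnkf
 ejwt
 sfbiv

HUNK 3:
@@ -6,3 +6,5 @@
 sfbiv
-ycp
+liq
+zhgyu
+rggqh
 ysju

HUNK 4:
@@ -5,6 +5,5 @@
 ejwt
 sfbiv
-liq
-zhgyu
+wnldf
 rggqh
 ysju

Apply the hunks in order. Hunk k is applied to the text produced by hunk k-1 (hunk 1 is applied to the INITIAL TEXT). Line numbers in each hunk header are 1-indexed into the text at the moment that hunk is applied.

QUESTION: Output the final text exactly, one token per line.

Answer: ptruo
ytg
tlsga
nnkf
ejwt
sfbiv
wnldf
rggqh
ysju
kwz
fcs

Derivation:
Hunk 1: at line 3 remove [ouvfx,slq,vtlx] add [ejwt,sfbiv,ycp] -> 9 lines: ptruo ytg cqg ejwt sfbiv ycp ysju kwz fcs
Hunk 2: at line 1 remove [cqg] add [tlsga,nnkf] -> 10 lines: ptruo ytg tlsga nnkf ejwt sfbiv ycp ysju kwz fcs
Hunk 3: at line 6 remove [ycp] add [liq,zhgyu,rggqh] -> 12 lines: ptruo ytg tlsga nnkf ejwt sfbiv liq zhgyu rggqh ysju kwz fcs
Hunk 4: at line 5 remove [liq,zhgyu] add [wnldf] -> 11 lines: ptruo ytg tlsga nnkf ejwt sfbiv wnldf rggqh ysju kwz fcs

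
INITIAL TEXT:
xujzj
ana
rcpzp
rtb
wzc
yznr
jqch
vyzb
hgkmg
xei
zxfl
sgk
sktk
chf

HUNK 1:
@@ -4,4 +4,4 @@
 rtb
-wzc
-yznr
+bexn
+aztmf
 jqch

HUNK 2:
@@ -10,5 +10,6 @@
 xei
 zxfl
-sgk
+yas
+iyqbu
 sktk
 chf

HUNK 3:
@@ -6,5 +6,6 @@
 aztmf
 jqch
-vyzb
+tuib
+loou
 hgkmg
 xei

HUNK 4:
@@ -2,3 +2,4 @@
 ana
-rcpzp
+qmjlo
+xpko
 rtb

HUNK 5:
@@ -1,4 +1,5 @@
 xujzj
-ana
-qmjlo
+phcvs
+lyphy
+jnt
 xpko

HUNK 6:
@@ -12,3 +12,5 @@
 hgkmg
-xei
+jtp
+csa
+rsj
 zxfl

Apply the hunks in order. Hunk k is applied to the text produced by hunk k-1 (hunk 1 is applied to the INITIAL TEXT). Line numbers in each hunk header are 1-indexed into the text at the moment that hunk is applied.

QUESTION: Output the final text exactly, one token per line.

Answer: xujzj
phcvs
lyphy
jnt
xpko
rtb
bexn
aztmf
jqch
tuib
loou
hgkmg
jtp
csa
rsj
zxfl
yas
iyqbu
sktk
chf

Derivation:
Hunk 1: at line 4 remove [wzc,yznr] add [bexn,aztmf] -> 14 lines: xujzj ana rcpzp rtb bexn aztmf jqch vyzb hgkmg xei zxfl sgk sktk chf
Hunk 2: at line 10 remove [sgk] add [yas,iyqbu] -> 15 lines: xujzj ana rcpzp rtb bexn aztmf jqch vyzb hgkmg xei zxfl yas iyqbu sktk chf
Hunk 3: at line 6 remove [vyzb] add [tuib,loou] -> 16 lines: xujzj ana rcpzp rtb bexn aztmf jqch tuib loou hgkmg xei zxfl yas iyqbu sktk chf
Hunk 4: at line 2 remove [rcpzp] add [qmjlo,xpko] -> 17 lines: xujzj ana qmjlo xpko rtb bexn aztmf jqch tuib loou hgkmg xei zxfl yas iyqbu sktk chf
Hunk 5: at line 1 remove [ana,qmjlo] add [phcvs,lyphy,jnt] -> 18 lines: xujzj phcvs lyphy jnt xpko rtb bexn aztmf jqch tuib loou hgkmg xei zxfl yas iyqbu sktk chf
Hunk 6: at line 12 remove [xei] add [jtp,csa,rsj] -> 20 lines: xujzj phcvs lyphy jnt xpko rtb bexn aztmf jqch tuib loou hgkmg jtp csa rsj zxfl yas iyqbu sktk chf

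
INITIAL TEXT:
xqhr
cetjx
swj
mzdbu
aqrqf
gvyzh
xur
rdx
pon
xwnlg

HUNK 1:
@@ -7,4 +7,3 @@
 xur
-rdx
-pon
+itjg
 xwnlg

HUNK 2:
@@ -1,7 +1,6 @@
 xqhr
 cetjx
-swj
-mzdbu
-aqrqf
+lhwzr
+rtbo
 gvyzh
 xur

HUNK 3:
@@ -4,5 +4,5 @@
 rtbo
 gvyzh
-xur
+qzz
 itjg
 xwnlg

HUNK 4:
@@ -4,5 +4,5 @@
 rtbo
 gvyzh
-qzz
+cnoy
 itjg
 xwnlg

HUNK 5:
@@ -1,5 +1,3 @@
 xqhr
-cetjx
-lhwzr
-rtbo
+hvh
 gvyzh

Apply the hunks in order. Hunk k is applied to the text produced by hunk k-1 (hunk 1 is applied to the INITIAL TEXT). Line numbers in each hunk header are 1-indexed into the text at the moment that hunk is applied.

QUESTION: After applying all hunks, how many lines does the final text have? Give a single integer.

Hunk 1: at line 7 remove [rdx,pon] add [itjg] -> 9 lines: xqhr cetjx swj mzdbu aqrqf gvyzh xur itjg xwnlg
Hunk 2: at line 1 remove [swj,mzdbu,aqrqf] add [lhwzr,rtbo] -> 8 lines: xqhr cetjx lhwzr rtbo gvyzh xur itjg xwnlg
Hunk 3: at line 4 remove [xur] add [qzz] -> 8 lines: xqhr cetjx lhwzr rtbo gvyzh qzz itjg xwnlg
Hunk 4: at line 4 remove [qzz] add [cnoy] -> 8 lines: xqhr cetjx lhwzr rtbo gvyzh cnoy itjg xwnlg
Hunk 5: at line 1 remove [cetjx,lhwzr,rtbo] add [hvh] -> 6 lines: xqhr hvh gvyzh cnoy itjg xwnlg
Final line count: 6

Answer: 6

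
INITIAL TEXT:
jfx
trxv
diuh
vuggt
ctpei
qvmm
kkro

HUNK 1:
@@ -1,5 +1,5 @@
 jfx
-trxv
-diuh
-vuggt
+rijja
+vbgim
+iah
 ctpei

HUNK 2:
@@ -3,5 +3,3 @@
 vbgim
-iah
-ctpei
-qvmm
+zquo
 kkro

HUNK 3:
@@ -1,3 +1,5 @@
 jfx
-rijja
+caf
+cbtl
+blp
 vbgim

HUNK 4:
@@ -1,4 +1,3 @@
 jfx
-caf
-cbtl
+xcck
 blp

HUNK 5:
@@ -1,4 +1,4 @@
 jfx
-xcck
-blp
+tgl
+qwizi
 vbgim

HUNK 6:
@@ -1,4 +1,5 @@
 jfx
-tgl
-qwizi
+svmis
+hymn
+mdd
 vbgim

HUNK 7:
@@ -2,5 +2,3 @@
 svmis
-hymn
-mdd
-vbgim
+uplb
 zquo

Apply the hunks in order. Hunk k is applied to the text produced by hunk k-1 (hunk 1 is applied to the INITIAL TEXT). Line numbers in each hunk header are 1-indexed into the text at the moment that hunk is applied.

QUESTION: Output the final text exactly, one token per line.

Hunk 1: at line 1 remove [trxv,diuh,vuggt] add [rijja,vbgim,iah] -> 7 lines: jfx rijja vbgim iah ctpei qvmm kkro
Hunk 2: at line 3 remove [iah,ctpei,qvmm] add [zquo] -> 5 lines: jfx rijja vbgim zquo kkro
Hunk 3: at line 1 remove [rijja] add [caf,cbtl,blp] -> 7 lines: jfx caf cbtl blp vbgim zquo kkro
Hunk 4: at line 1 remove [caf,cbtl] add [xcck] -> 6 lines: jfx xcck blp vbgim zquo kkro
Hunk 5: at line 1 remove [xcck,blp] add [tgl,qwizi] -> 6 lines: jfx tgl qwizi vbgim zquo kkro
Hunk 6: at line 1 remove [tgl,qwizi] add [svmis,hymn,mdd] -> 7 lines: jfx svmis hymn mdd vbgim zquo kkro
Hunk 7: at line 2 remove [hymn,mdd,vbgim] add [uplb] -> 5 lines: jfx svmis uplb zquo kkro

Answer: jfx
svmis
uplb
zquo
kkro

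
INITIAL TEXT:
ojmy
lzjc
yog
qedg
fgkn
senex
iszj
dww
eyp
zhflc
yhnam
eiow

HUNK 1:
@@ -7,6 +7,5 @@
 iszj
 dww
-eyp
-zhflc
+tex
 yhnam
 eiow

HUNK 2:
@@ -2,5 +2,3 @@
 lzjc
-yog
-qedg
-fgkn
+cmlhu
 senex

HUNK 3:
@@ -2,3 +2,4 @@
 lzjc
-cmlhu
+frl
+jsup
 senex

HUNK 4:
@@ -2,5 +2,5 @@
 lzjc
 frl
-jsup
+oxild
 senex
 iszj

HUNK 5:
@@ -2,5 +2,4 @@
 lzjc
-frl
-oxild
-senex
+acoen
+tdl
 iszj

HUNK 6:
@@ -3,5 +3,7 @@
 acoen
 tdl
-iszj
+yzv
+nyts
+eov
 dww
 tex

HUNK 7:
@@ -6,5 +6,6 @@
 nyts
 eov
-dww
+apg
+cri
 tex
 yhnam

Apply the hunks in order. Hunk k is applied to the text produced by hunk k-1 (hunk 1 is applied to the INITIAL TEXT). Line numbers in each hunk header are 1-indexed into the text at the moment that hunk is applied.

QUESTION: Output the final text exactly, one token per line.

Hunk 1: at line 7 remove [eyp,zhflc] add [tex] -> 11 lines: ojmy lzjc yog qedg fgkn senex iszj dww tex yhnam eiow
Hunk 2: at line 2 remove [yog,qedg,fgkn] add [cmlhu] -> 9 lines: ojmy lzjc cmlhu senex iszj dww tex yhnam eiow
Hunk 3: at line 2 remove [cmlhu] add [frl,jsup] -> 10 lines: ojmy lzjc frl jsup senex iszj dww tex yhnam eiow
Hunk 4: at line 2 remove [jsup] add [oxild] -> 10 lines: ojmy lzjc frl oxild senex iszj dww tex yhnam eiow
Hunk 5: at line 2 remove [frl,oxild,senex] add [acoen,tdl] -> 9 lines: ojmy lzjc acoen tdl iszj dww tex yhnam eiow
Hunk 6: at line 3 remove [iszj] add [yzv,nyts,eov] -> 11 lines: ojmy lzjc acoen tdl yzv nyts eov dww tex yhnam eiow
Hunk 7: at line 6 remove [dww] add [apg,cri] -> 12 lines: ojmy lzjc acoen tdl yzv nyts eov apg cri tex yhnam eiow

Answer: ojmy
lzjc
acoen
tdl
yzv
nyts
eov
apg
cri
tex
yhnam
eiow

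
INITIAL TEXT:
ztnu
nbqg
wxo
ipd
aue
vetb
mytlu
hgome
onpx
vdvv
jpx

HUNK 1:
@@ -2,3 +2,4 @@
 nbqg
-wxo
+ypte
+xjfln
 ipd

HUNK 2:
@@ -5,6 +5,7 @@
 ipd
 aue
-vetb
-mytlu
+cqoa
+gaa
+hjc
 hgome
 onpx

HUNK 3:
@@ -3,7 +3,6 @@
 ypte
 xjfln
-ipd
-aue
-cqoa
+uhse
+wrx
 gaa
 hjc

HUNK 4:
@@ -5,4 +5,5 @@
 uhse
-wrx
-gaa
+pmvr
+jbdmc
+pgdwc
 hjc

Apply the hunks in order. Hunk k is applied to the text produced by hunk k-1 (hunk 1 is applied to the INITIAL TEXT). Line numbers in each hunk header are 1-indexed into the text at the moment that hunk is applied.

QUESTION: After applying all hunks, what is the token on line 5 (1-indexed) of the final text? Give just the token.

Hunk 1: at line 2 remove [wxo] add [ypte,xjfln] -> 12 lines: ztnu nbqg ypte xjfln ipd aue vetb mytlu hgome onpx vdvv jpx
Hunk 2: at line 5 remove [vetb,mytlu] add [cqoa,gaa,hjc] -> 13 lines: ztnu nbqg ypte xjfln ipd aue cqoa gaa hjc hgome onpx vdvv jpx
Hunk 3: at line 3 remove [ipd,aue,cqoa] add [uhse,wrx] -> 12 lines: ztnu nbqg ypte xjfln uhse wrx gaa hjc hgome onpx vdvv jpx
Hunk 4: at line 5 remove [wrx,gaa] add [pmvr,jbdmc,pgdwc] -> 13 lines: ztnu nbqg ypte xjfln uhse pmvr jbdmc pgdwc hjc hgome onpx vdvv jpx
Final line 5: uhse

Answer: uhse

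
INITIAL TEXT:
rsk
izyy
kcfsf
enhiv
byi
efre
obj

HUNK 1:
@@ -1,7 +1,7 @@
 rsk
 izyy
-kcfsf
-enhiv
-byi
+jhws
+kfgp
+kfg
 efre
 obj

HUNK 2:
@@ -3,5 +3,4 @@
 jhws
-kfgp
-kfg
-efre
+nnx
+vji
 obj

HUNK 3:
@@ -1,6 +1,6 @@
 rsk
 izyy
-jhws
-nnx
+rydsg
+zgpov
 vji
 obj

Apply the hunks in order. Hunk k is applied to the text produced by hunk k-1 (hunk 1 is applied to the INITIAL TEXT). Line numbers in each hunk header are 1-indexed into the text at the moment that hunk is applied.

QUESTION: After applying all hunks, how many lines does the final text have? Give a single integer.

Answer: 6

Derivation:
Hunk 1: at line 1 remove [kcfsf,enhiv,byi] add [jhws,kfgp,kfg] -> 7 lines: rsk izyy jhws kfgp kfg efre obj
Hunk 2: at line 3 remove [kfgp,kfg,efre] add [nnx,vji] -> 6 lines: rsk izyy jhws nnx vji obj
Hunk 3: at line 1 remove [jhws,nnx] add [rydsg,zgpov] -> 6 lines: rsk izyy rydsg zgpov vji obj
Final line count: 6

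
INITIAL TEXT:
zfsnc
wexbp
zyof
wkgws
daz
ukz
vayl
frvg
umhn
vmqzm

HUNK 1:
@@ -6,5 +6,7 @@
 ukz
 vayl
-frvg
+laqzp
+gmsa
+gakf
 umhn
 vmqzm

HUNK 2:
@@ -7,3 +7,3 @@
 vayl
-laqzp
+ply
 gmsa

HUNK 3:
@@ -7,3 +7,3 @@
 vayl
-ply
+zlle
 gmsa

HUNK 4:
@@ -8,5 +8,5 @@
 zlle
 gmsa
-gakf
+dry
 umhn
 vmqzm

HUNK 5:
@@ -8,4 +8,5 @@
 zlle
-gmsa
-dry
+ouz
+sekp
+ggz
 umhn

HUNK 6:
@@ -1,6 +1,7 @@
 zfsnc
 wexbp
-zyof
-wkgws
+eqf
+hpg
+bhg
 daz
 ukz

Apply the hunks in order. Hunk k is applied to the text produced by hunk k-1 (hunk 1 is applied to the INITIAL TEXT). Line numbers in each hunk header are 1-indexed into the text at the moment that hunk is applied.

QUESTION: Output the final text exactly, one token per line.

Hunk 1: at line 6 remove [frvg] add [laqzp,gmsa,gakf] -> 12 lines: zfsnc wexbp zyof wkgws daz ukz vayl laqzp gmsa gakf umhn vmqzm
Hunk 2: at line 7 remove [laqzp] add [ply] -> 12 lines: zfsnc wexbp zyof wkgws daz ukz vayl ply gmsa gakf umhn vmqzm
Hunk 3: at line 7 remove [ply] add [zlle] -> 12 lines: zfsnc wexbp zyof wkgws daz ukz vayl zlle gmsa gakf umhn vmqzm
Hunk 4: at line 8 remove [gakf] add [dry] -> 12 lines: zfsnc wexbp zyof wkgws daz ukz vayl zlle gmsa dry umhn vmqzm
Hunk 5: at line 8 remove [gmsa,dry] add [ouz,sekp,ggz] -> 13 lines: zfsnc wexbp zyof wkgws daz ukz vayl zlle ouz sekp ggz umhn vmqzm
Hunk 6: at line 1 remove [zyof,wkgws] add [eqf,hpg,bhg] -> 14 lines: zfsnc wexbp eqf hpg bhg daz ukz vayl zlle ouz sekp ggz umhn vmqzm

Answer: zfsnc
wexbp
eqf
hpg
bhg
daz
ukz
vayl
zlle
ouz
sekp
ggz
umhn
vmqzm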